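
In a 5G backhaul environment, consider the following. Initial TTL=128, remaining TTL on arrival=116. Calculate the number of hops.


Given: initial TTL = 128, received TTL = 116
Hops = initial TTL - received TTL
Hops = 128 - 116 = 12

12


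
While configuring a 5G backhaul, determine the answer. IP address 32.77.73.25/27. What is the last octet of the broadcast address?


Given: IP = 32.77.73.25, prefix = /27
Host bits = 32 - 27 = 5
Network last octet = 25 AND mask = 0
Host part size = 2^5 - 1 = 31
Broadcast last octet = 0 OR 31 = 31

31


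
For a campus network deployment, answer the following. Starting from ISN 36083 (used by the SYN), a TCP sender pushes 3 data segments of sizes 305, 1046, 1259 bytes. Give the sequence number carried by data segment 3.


The SYN occupies sequence number ISN = 36083, so the first data byte is ISN + 1 = 36084.
SEQ of data segment i = (ISN + 1) + sum of payload sizes of segments 1..i-1.
Segment 1: SEQ = 36084, payload = 305 bytes
Segment 2: SEQ = 36389, payload = 1046 bytes
Segment 3: SEQ = 37435, payload = 1259 bytes
SEQ of segment 3 = 36084 + 305 + 1046 = 37435

37435


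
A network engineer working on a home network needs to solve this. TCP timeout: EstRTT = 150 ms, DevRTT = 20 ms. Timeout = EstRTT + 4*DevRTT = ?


Given: EstRTT = 150 ms, DevRTT = 20 ms
Timeout = EstRTT + 4 * DevRTT
4 * DevRTT = 4 * 20 = 80
Timeout = 150 + 80 = 230 ms

230


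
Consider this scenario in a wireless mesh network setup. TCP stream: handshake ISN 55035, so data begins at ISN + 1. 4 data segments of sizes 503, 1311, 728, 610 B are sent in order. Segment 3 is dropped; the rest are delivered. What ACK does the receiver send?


SYN uses sequence number 55035; first data byte = ISN + 1 = 55036.
Segment 1: SEQ = 55036, len = 503 B, covers [55036, 55538]
Segment 2: SEQ = 55539, len = 1311 B, covers [55539, 56849]
Segment 3: SEQ = 56850, len = 728 B, covers [56850, 57577] [LOST]
Segment 4: SEQ = 57578, len = 610 B, covers [57578, 58187]
In-order data received: bytes [55036, 56849] (segments 1..2).
Segment 3 missing -> gap begins at byte 56850; later segments buffered out of order.
Cumulative ACK = next expected in-order byte = 55036 + 503 + 1311 = 56850

56850


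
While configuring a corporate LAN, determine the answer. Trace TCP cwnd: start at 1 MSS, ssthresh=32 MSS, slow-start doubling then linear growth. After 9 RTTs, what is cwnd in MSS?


RTT 0: cwnd = 1 MSS (initial)
RTT 1: cwnd = 2 MSS (slow start, doubled)
RTT 2: cwnd = 4 MSS (slow start, doubled)
RTT 3: cwnd = 8 MSS (slow start, doubled)
RTT 4: cwnd = 16 MSS (slow start, doubled)
RTT 5: cwnd = 32 MSS (slow start, doubled)
RTT 6: cwnd = 33 MSS (congestion avoidance, +1)
RTT 7: cwnd = 34 MSS (congestion avoidance, +1)
RTT 8: cwnd = 35 MSS (congestion avoidance, +1)
RTT 9: cwnd = 36 MSS (congestion avoidance, +1)

36


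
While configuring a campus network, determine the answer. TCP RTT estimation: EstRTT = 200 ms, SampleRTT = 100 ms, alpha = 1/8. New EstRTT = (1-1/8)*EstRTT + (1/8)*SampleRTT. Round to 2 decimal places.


Given: EstRTT = 200 ms, SampleRTT = 100 ms, alpha = 1/8
New EstRTT = (1 - alpha) * EstRTT + alpha * SampleRTT
(7/8) * 200 = 175
(1/8) * 100 = 12.5
New EstRTT = 175 + 12.5 = 187.5 ms -> 187.50 ms (2 dp)

187.50


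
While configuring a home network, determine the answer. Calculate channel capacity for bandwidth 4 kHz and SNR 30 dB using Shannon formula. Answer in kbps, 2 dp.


Given: B = 4 kHz, SNR = 30 dB
SNR linear = 10^(30/10) = 1000
1 + SNR = 1001
log2(1001) = 9.9672262588
C = 4 * 1000 * 9.9672262588 = 39868.9050 bps
C = 39.868905 kbps -> 39.87 kbps (2 dp)

39.87


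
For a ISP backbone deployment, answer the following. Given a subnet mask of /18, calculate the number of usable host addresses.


Given: subnet mask /18
Host bits = 32 - 18 = 14
Total addresses = 2^14 = 16384
Usable hosts = 16384 - 2 (network + broadcast) = 16382

16382


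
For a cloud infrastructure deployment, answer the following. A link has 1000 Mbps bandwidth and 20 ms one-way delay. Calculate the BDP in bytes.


Given: bandwidth = 1000 Mbps, delay = 20 ms
BDP in bits = 1000 * 10^6 * 20 / 1000
BDP in bits = 20000000
BDP in bytes = 20000000 / 8 = 2500000

2500000


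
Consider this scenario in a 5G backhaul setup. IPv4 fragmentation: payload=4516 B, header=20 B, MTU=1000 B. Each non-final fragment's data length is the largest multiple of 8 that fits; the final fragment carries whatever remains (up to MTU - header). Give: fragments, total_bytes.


Max data per non-final fragment = floor((MTU - header)/8)*8 = floor((1000 - 20)/8)*8 = floor(980/8)*8 = 976 B
Final fragment needs no 8-byte alignment: it can carry up to MTU - header = 980 B
Non-final fragments needed = ceil((payload - 980) / 976) = ceil(3536/976) = ceil(3.6230) = 4
Number of fragments = 4 + 1 = 5
Fragment sizes (data): 4 * 976 B + 612 B (last, 612 <= 980 OK)
Total bytes sent = payload + n_frags * header = 4516 + 5*20 = 4516 + 100 = 4616 B

5, 4616


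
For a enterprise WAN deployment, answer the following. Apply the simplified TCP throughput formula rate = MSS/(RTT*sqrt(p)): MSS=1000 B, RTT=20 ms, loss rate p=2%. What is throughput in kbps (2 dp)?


Given: MSS = 1000 bytes, RTT = 20 ms, loss = 2%
RTT in seconds = 20 / 1000 = 0.02
Loss rate = 2% = 0.02
sqrt(loss) = sqrt(0.02) = 0.141421356237
Throughput (bytes/s) = 1000 / (0.02 * 0.141421356237) = 353553.3906
Throughput (kbps) = 353553.3906 * 8 / 1000 = 2828.427125 -> 2828.43 kbps (2 dp)

2828.43


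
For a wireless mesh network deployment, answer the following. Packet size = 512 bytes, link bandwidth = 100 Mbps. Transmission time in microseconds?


Given: packet = 512 bytes, bandwidth = 100 Mbps
Packet in bits = 512 * 8 = 4096 bits
Bandwidth = 100 * 10^6 = 100000000 bps
Time = 4096 / 100000000 seconds
Time in us = 4096 * 10^6 / 100000000 = 40.96

40.96


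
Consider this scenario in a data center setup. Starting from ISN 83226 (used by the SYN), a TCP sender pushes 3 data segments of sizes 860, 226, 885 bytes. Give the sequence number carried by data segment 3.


The SYN occupies sequence number ISN = 83226, so the first data byte is ISN + 1 = 83227.
SEQ of data segment i = (ISN + 1) + sum of payload sizes of segments 1..i-1.
Segment 1: SEQ = 83227, payload = 860 bytes
Segment 2: SEQ = 84087, payload = 226 bytes
Segment 3: SEQ = 84313, payload = 885 bytes
SEQ of segment 3 = 83227 + 860 + 226 = 84313

84313


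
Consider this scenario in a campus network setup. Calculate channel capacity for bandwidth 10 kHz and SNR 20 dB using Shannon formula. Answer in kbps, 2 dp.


Given: B = 10 kHz, SNR = 20 dB
SNR linear = 10^(20/10) = 100
1 + SNR = 101
log2(101) = 6.6582114828
C = 10 * 1000 * 6.6582114828 = 66582.1148 bps
C = 66.582115 kbps -> 66.58 kbps (2 dp)

66.58


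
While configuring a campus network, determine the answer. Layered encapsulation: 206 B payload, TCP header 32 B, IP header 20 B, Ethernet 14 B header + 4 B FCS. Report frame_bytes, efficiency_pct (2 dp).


TCP segment = 206 + 32 = 238 B
IP packet = 238 + 20 = 258 B
Ethernet frame = 258 + 14 + 4 = 276 B
Efficiency = app / frame = 206 / 276 = 0.746377 = 74.6377% -> 74.64% (2 dp)

276, 74.64


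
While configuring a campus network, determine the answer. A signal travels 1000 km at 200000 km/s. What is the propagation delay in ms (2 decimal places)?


Given: distance = 1000 km, speed = 200000 km/s
Delay = distance / speed = 1000 / 200000 seconds
Delay in ms = 1000 * 1000 / 200000
Delay = 5.0000 ms
Rounded to 2 dp = 5.00 ms

5.00


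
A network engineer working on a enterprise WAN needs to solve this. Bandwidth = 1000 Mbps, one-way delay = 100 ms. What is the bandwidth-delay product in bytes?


Given: bandwidth = 1000 Mbps, delay = 100 ms
BDP in bits = 1000 * 10^6 * 100 / 1000
BDP in bits = 100000000
BDP in bytes = 100000000 / 8 = 12500000

12500000


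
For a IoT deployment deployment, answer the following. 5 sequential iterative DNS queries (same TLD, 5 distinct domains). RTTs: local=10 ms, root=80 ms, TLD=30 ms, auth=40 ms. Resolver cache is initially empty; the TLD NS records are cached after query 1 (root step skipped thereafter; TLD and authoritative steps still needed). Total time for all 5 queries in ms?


Lookup 1 (cold cache): local + root + TLD + auth = 10 + 80 + 30 + 40 = 160 ms
Lookups 2..5 (TLD NS cached -> skip root; new domain -> still ask TLD and auth): local + TLD + auth = 10 + 30 + 40 = 80 ms each
Remaining 4 lookups: 4 * 80 = 320 ms
Total = 160 + 320 = 480 ms

480


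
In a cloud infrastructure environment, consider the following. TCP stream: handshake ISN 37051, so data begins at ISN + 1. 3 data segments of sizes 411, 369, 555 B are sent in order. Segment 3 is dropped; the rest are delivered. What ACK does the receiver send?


SYN uses sequence number 37051; first data byte = ISN + 1 = 37052.
Segment 1: SEQ = 37052, len = 411 B, covers [37052, 37462]
Segment 2: SEQ = 37463, len = 369 B, covers [37463, 37831]
Segment 3: SEQ = 37832, len = 555 B, covers [37832, 38386] [LOST]
In-order data received: bytes [37052, 37831] (segments 1..2).
Segment 3 missing -> gap begins at byte 37832.
Cumulative ACK = next expected in-order byte = 37052 + 411 + 369 = 37832

37832


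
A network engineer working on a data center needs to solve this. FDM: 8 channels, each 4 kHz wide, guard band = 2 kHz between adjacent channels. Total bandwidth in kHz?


Given: 8 channels, 4 kHz each, guard = 2 kHz
Channel bandwidth = 8 * 4 = 32 kHz
Guard bands = 7 gaps * 2 kHz = 14 kHz
Total = 32 + 14 = 46 kHz

46


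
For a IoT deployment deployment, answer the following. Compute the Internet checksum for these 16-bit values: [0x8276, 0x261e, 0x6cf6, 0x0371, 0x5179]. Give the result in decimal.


Given words: [0x8276, 0x261e, 0x6cf6, 0x0371, 0x5179]
Step 1: Sum all words
Raw sum = 33398 + 9758 + 27894 + 881 + 20857 = 92788
Step 2: Fold carry: (27252 + 1) = 27253
One's complement = ~27253 & 0xFFFF = 38282

38282


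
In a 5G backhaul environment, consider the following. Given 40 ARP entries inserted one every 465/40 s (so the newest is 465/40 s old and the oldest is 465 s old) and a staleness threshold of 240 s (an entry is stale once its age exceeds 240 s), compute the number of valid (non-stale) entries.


Ages are k * 465/40 s for k = 1..40 (spacing = 11.6250 s).
Entry k is valid iff k * 465/40 <= 240 iff k <= 40 * 240 / 465 = 20.6452
n_valid = floor(20.6452) = 20
(n_stale = 40 - 20 = 20)

20


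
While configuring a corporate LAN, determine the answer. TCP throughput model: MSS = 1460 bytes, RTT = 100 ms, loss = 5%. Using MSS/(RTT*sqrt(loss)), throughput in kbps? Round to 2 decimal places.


Given: MSS = 1460 bytes, RTT = 100 ms, loss = 5%
RTT in seconds = 100 / 1000 = 0.1
Loss rate = 5% = 0.05
sqrt(loss) = sqrt(0.05) = 0.223606797750
Throughput (bytes/s) = 1460 / (0.1 * 0.223606797750) = 65293.1849
Throughput (kbps) = 65293.1849 * 8 / 1000 = 522.345480 -> 522.35 kbps (2 dp)

522.35


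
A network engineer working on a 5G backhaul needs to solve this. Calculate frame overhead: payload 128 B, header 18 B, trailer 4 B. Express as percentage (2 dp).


Given: payload = 128 B, header = 18 B, trailer = 4 B
Overhead bytes = header + trailer = 18 + 4 = 22
Total frame = payload + overhead = 128 + 22 = 150
Overhead % = 22 / 150 * 100 = 14.6667% -> 14.67% (2 dp)

14.67


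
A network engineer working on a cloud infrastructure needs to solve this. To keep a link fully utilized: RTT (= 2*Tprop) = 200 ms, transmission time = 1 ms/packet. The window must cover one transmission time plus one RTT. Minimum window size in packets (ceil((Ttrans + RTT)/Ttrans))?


Given: Ttrans = 1 ms, RTT = 200 ms (= 2 * Tprop, Tprop = 100 ms)
Time until first ACK returns = Ttrans + RTT = 1 + 200 = 201 ms
Need W * Ttrans >= Ttrans + RTT  ->  W >= (Ttrans + RTT) / Ttrans
(Ttrans + RTT) / Ttrans = 201 / 1 = 201
W_min = ceil(201) = 201

201


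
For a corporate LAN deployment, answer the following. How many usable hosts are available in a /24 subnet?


Given: subnet mask /24
Host bits = 32 - 24 = 8
Total addresses = 2^8 = 256
Usable hosts = 256 - 2 (network + broadcast) = 254

254


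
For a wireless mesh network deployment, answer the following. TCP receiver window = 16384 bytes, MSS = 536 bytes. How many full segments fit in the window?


Given: RWND = 16384 bytes, MSS = 536 bytes
Full segments = floor(RWND / MSS)
Full segments = floor(16384 / 536)
Full segments = floor(30.5672) = 30

30


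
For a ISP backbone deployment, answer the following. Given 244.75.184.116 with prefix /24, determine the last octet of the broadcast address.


Given: IP = 244.75.184.116, prefix = /24
Host bits = 32 - 24 = 8
Network last octet = 116 AND mask = 0
Host part size = 2^8 - 1 = 255
Broadcast last octet = 0 OR 255 = 255

255


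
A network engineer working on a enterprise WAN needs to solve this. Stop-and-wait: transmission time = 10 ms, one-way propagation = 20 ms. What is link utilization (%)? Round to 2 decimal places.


Given: Ttrans = 10 ms, Tprop = 20 ms
RTT = 2 * Tprop = 2 * 20 = 40 ms
U = Ttrans / (Ttrans + RTT)
U = 10 / (10 + 40)
U = 10 / 50 = 0.2
U% = 20.00%

20.00


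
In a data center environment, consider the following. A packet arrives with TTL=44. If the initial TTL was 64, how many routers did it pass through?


Given: initial TTL = 64, received TTL = 44
Hops = initial TTL - received TTL
Hops = 64 - 44 = 20

20


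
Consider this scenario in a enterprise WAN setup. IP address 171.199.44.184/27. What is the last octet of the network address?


Given: IP = 171.199.44.184, prefix = /27
Subnet mask = 255.255.255.224
Last octet of IP: 184
Last octet of mask: 224
Network last octet = 184 AND 224 = 160

160


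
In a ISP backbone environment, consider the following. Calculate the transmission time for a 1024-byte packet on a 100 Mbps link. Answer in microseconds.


Given: packet = 1024 bytes, bandwidth = 100 Mbps
Packet in bits = 1024 * 8 = 8192 bits
Bandwidth = 100 * 10^6 = 100000000 bps
Time = 8192 / 100000000 seconds
Time in us = 8192 * 10^6 / 100000000 = 81.92

81.92


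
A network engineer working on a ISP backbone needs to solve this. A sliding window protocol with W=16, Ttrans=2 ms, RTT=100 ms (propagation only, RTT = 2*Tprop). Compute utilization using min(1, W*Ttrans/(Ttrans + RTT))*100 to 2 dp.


Given: W = 16, Ttrans = 2 ms, RTT = 100 ms (= 2 * Tprop, Tprop = 50 ms)
Cycle time = Ttrans + RTT = 2 + 100 = 102 ms (first packet sent until its ACK returns)
W * Ttrans = 16 * 2 = 32 ms of sending per cycle
W * Ttrans / (Ttrans + RTT) = 32 / 102 = 0.313725
U = min(1, 0.313725) = 0.313725
U% = 31.37%

31.37


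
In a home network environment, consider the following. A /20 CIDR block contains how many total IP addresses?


Given: CIDR prefix /20
Host bits = 32 - 20 = 12
Total addresses = 2^12 = 4096

4096


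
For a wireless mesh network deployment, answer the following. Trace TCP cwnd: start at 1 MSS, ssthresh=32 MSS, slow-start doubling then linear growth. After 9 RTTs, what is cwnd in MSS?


RTT 0: cwnd = 1 MSS (initial)
RTT 1: cwnd = 2 MSS (slow start, doubled)
RTT 2: cwnd = 4 MSS (slow start, doubled)
RTT 3: cwnd = 8 MSS (slow start, doubled)
RTT 4: cwnd = 16 MSS (slow start, doubled)
RTT 5: cwnd = 32 MSS (slow start, doubled)
RTT 6: cwnd = 33 MSS (congestion avoidance, +1)
RTT 7: cwnd = 34 MSS (congestion avoidance, +1)
RTT 8: cwnd = 35 MSS (congestion avoidance, +1)
RTT 9: cwnd = 36 MSS (congestion avoidance, +1)

36


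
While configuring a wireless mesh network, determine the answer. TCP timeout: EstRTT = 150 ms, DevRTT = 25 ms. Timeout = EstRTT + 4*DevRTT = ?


Given: EstRTT = 150 ms, DevRTT = 25 ms
Timeout = EstRTT + 4 * DevRTT
4 * DevRTT = 4 * 25 = 100
Timeout = 150 + 100 = 250 ms

250


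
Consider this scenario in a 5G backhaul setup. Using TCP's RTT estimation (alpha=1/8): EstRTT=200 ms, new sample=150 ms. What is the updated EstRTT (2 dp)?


Given: EstRTT = 200 ms, SampleRTT = 150 ms, alpha = 1/8
New EstRTT = (1 - alpha) * EstRTT + alpha * SampleRTT
(7/8) * 200 = 175
(1/8) * 150 = 18.75
New EstRTT = 175 + 18.75 = 193.75 ms -> 193.75 ms (2 dp)

193.75


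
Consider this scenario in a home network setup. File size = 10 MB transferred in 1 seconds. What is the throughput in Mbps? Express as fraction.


Given: file = 10 MB, time = 1 s
File in Mb = 10 * 8 = 80 Mb
Throughput = 80 / 1 Mbps
Throughput = 80 Mbps

80


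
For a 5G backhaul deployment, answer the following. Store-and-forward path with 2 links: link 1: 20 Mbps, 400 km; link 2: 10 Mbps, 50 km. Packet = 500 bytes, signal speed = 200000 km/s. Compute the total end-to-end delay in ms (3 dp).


Packet = 500 bytes = 4000 bits. Store-and-forward: sum (t_trans + t_prop) per link.
Link 1: t_trans = 4000/(20*10^6) s = 0.2000 ms; t_prop = 400/200000 s = 2.0000 ms; subtotal = 2.2000 ms
Link 2: t_trans = 4000/(10*10^6) s = 0.4000 ms; t_prop = 50/200000 s = 0.2500 ms; subtotal = 0.6500 ms
End-to-end = 2.2000 + 0.6500 = 2.8500 ms -> 2.850 ms (3 dp)

2.850


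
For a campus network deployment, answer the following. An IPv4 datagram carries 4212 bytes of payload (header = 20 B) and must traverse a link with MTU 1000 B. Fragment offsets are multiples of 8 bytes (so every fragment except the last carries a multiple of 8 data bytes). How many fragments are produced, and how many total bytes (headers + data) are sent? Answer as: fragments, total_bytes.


Max data per non-final fragment = floor((MTU - header)/8)*8 = floor((1000 - 20)/8)*8 = floor(980/8)*8 = 976 B
Final fragment needs no 8-byte alignment: it can carry up to MTU - header = 980 B
Non-final fragments needed = ceil((payload - 980) / 976) = ceil(3232/976) = ceil(3.3115) = 4
Number of fragments = 4 + 1 = 5
Fragment sizes (data): 4 * 976 B + 308 B (last, 308 <= 980 OK)
Total bytes sent = payload + n_frags * header = 4212 + 5*20 = 4212 + 100 = 4312 B

5, 4312


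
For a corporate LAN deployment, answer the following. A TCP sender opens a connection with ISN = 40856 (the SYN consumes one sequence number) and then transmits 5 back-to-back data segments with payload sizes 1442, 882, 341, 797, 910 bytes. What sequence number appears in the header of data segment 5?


The SYN occupies sequence number ISN = 40856, so the first data byte is ISN + 1 = 40857.
SEQ of data segment i = (ISN + 1) + sum of payload sizes of segments 1..i-1.
Segment 1: SEQ = 40857, payload = 1442 bytes
Segment 2: SEQ = 42299, payload = 882 bytes
Segment 3: SEQ = 43181, payload = 341 bytes
Segment 4: SEQ = 43522, payload = 797 bytes
Segment 5: SEQ = 44319, payload = 910 bytes
SEQ of segment 5 = 40857 + 1442 + 882 + 341 + 797 = 44319

44319


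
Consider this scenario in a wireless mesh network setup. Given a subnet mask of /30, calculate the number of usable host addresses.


Given: subnet mask /30
Host bits = 32 - 30 = 2
Total addresses = 2^2 = 4
Usable hosts = 4 - 2 (network + broadcast) = 2

2


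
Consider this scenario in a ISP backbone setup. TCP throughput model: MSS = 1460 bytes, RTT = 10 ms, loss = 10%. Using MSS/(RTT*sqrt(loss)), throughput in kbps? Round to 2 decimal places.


Given: MSS = 1460 bytes, RTT = 10 ms, loss = 10%
RTT in seconds = 10 / 1000 = 0.01
Loss rate = 10% = 0.1
sqrt(loss) = sqrt(0.1) = 0.316227766017
Throughput (bytes/s) = 1460 / (0.01 * 0.316227766017) = 461692.5384
Throughput (kbps) = 461692.5384 * 8 / 1000 = 3693.540307 -> 3693.54 kbps (2 dp)

3693.54


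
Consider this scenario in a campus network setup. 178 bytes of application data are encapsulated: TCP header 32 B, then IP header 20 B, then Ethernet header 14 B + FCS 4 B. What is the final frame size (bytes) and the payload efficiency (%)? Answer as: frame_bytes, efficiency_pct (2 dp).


TCP segment = 178 + 32 = 210 B
IP packet = 210 + 20 = 230 B
Ethernet frame = 230 + 14 + 4 = 248 B
Efficiency = app / frame = 178 / 248 = 0.717742 = 71.7742% -> 71.77% (2 dp)

248, 71.77


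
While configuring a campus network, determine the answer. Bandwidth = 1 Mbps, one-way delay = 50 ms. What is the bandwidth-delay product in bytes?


Given: bandwidth = 1 Mbps, delay = 50 ms
BDP in bits = 1 * 10^6 * 50 / 1000
BDP in bits = 50000
BDP in bytes = 50000 / 8 = 6250

6250


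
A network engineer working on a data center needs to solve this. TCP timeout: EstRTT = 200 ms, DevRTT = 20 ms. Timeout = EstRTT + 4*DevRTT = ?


Given: EstRTT = 200 ms, DevRTT = 20 ms
Timeout = EstRTT + 4 * DevRTT
4 * DevRTT = 4 * 20 = 80
Timeout = 200 + 80 = 280 ms

280


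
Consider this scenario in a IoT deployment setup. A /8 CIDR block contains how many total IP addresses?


Given: CIDR prefix /8
Host bits = 32 - 8 = 24
Total addresses = 2^24 = 16777216

16777216


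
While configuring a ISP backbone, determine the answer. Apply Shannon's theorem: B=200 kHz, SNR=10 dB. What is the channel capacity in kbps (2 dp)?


Given: B = 200 kHz, SNR = 10 dB
SNR linear = 10^(10/10) = 10
1 + SNR = 11
log2(11) = 3.4594316186
C = 200 * 1000 * 3.4594316186 = 691886.3237 bps
C = 691.886324 kbps -> 691.89 kbps (2 dp)

691.89


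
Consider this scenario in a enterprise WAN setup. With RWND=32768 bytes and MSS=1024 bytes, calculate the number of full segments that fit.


Given: RWND = 32768 bytes, MSS = 1024 bytes
Full segments = floor(RWND / MSS)
Full segments = floor(32768 / 1024)
Full segments = floor(32.0) = 32

32


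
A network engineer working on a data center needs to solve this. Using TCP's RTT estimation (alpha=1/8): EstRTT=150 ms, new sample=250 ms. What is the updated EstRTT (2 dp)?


Given: EstRTT = 150 ms, SampleRTT = 250 ms, alpha = 1/8
New EstRTT = (1 - alpha) * EstRTT + alpha * SampleRTT
(7/8) * 150 = 131.25
(1/8) * 250 = 31.25
New EstRTT = 131.25 + 31.25 = 162.5 ms -> 162.50 ms (2 dp)

162.50


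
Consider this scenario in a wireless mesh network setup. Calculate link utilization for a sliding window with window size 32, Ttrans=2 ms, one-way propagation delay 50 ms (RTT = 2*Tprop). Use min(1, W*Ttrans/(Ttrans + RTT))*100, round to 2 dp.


Given: W = 32, Ttrans = 2 ms, RTT = 100 ms (= 2 * Tprop, Tprop = 50 ms)
Cycle time = Ttrans + RTT = 2 + 100 = 102 ms (first packet sent until its ACK returns)
W * Ttrans = 32 * 2 = 64 ms of sending per cycle
W * Ttrans / (Ttrans + RTT) = 64 / 102 = 0.627451
U = min(1, 0.627451) = 0.627451
U% = 62.75%

62.75


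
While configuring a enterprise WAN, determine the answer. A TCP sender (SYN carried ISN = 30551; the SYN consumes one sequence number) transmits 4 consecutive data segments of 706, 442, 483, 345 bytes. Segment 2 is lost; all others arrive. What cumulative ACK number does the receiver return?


SYN uses sequence number 30551; first data byte = ISN + 1 = 30552.
Segment 1: SEQ = 30552, len = 706 B, covers [30552, 31257]
Segment 2: SEQ = 31258, len = 442 B, covers [31258, 31699] [LOST]
Segment 3: SEQ = 31700, len = 483 B, covers [31700, 32182]
Segment 4: SEQ = 32183, len = 345 B, covers [32183, 32527]
In-order data received: bytes [30552, 31257] (segments 1..1).
Segment 2 missing -> gap begins at byte 31258; later segments buffered out of order.
Cumulative ACK = next expected in-order byte = 30552 + 706 = 31258

31258


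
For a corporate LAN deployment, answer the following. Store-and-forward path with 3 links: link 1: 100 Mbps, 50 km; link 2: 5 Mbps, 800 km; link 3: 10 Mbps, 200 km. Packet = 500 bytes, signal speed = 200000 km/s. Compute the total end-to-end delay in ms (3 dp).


Packet = 500 bytes = 4000 bits. Store-and-forward: sum (t_trans + t_prop) per link.
Link 1: t_trans = 4000/(100*10^6) s = 0.0400 ms; t_prop = 50/200000 s = 0.2500 ms; subtotal = 0.2900 ms
Link 2: t_trans = 4000/(5*10^6) s = 0.8000 ms; t_prop = 800/200000 s = 4.0000 ms; subtotal = 4.8000 ms
Link 3: t_trans = 4000/(10*10^6) s = 0.4000 ms; t_prop = 200/200000 s = 1.0000 ms; subtotal = 1.4000 ms
End-to-end = 0.2900 + 4.8000 + 1.4000 = 6.4900 ms -> 6.490 ms (3 dp)

6.490


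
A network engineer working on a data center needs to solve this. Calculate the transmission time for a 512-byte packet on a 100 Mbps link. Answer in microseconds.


Given: packet = 512 bytes, bandwidth = 100 Mbps
Packet in bits = 512 * 8 = 4096 bits
Bandwidth = 100 * 10^6 = 100000000 bps
Time = 4096 / 100000000 seconds
Time in us = 4096 * 10^6 / 100000000 = 40.96

40.96


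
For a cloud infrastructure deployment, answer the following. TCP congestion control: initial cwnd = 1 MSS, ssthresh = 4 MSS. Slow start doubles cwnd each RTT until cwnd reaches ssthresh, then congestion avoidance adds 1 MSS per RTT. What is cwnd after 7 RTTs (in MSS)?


RTT 0: cwnd = 1 MSS (initial)
RTT 1: cwnd = 2 MSS (slow start, doubled)
RTT 2: cwnd = 4 MSS (slow start, doubled)
RTT 3: cwnd = 5 MSS (congestion avoidance, +1)
RTT 4: cwnd = 6 MSS (congestion avoidance, +1)
RTT 5: cwnd = 7 MSS (congestion avoidance, +1)
RTT 6: cwnd = 8 MSS (congestion avoidance, +1)
RTT 7: cwnd = 9 MSS (congestion avoidance, +1)

9


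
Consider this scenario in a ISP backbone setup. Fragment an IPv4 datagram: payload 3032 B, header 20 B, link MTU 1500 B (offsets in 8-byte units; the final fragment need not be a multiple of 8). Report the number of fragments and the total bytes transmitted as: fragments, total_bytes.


Max data per non-final fragment = floor((MTU - header)/8)*8 = floor((1500 - 20)/8)*8 = floor(1480/8)*8 = 1480 B
Final fragment needs no 8-byte alignment: it can carry up to MTU - header = 1480 B
Non-final fragments needed = ceil((payload - 1480) / 1480) = ceil(1552/1480) = ceil(1.0486) = 2
Number of fragments = 2 + 1 = 3
Fragment sizes (data): 2 * 1480 B + 72 B (last, 72 <= 1480 OK)
Total bytes sent = payload + n_frags * header = 3032 + 3*20 = 3032 + 60 = 3092 B

3, 3092


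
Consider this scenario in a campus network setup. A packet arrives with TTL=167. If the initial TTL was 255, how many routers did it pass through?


Given: initial TTL = 255, received TTL = 167
Hops = initial TTL - received TTL
Hops = 255 - 167 = 88

88


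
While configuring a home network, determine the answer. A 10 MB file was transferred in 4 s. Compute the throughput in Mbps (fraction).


Given: file = 10 MB, time = 4 s
File in Mb = 10 * 8 = 80 Mb
Throughput = 80 / 4 Mbps
Throughput = 20 Mbps

20


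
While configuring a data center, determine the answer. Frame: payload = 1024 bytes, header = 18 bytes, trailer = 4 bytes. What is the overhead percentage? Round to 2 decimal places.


Given: payload = 1024 B, header = 18 B, trailer = 4 B
Overhead bytes = header + trailer = 18 + 4 = 22
Total frame = payload + overhead = 1024 + 22 = 1046
Overhead % = 22 / 1046 * 100 = 2.1033% -> 2.10% (2 dp)

2.10


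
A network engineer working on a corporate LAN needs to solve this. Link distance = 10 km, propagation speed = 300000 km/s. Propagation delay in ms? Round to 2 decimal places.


Given: distance = 10 km, speed = 300000 km/s
Delay = distance / speed = 10 / 300000 seconds
Delay in ms = 10 * 1000 / 300000
Delay = 0.0333 ms
Rounded to 2 dp = 0.03 ms

0.03


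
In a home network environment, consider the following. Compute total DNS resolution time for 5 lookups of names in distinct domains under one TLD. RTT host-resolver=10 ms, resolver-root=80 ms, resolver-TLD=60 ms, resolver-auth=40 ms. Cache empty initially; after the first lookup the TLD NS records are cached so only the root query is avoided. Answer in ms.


Lookup 1 (cold cache): local + root + TLD + auth = 10 + 80 + 60 + 40 = 190 ms
Lookups 2..5 (TLD NS cached -> skip root; new domain -> still ask TLD and auth): local + TLD + auth = 10 + 60 + 40 = 110 ms each
Remaining 4 lookups: 4 * 110 = 440 ms
Total = 190 + 440 = 630 ms

630


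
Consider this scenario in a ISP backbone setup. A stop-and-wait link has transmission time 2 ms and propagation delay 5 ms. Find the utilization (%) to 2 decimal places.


Given: Ttrans = 2 ms, Tprop = 5 ms
RTT = 2 * Tprop = 2 * 5 = 10 ms
U = Ttrans / (Ttrans + RTT)
U = 2 / (2 + 10)
U = 2 / 12 = 0.166667
U% = 16.67%

16.67


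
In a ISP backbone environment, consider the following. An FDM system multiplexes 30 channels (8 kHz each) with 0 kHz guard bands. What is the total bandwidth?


Given: 30 channels, 8 kHz each, guard = 0 kHz
Channel bandwidth = 30 * 8 = 240 kHz
Guard bands = 29 gaps * 0 kHz = 0 kHz
Total = 240 + 0 = 240 kHz

240


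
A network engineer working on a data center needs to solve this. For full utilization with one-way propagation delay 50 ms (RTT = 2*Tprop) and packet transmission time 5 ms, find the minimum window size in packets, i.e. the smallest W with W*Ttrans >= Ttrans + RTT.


Given: Ttrans = 5 ms, RTT = 100 ms (= 2 * Tprop, Tprop = 50 ms)
Time until first ACK returns = Ttrans + RTT = 5 + 100 = 105 ms
Need W * Ttrans >= Ttrans + RTT  ->  W >= (Ttrans + RTT) / Ttrans
(Ttrans + RTT) / Ttrans = 105 / 5 = 21
W_min = ceil(21) = 21

21


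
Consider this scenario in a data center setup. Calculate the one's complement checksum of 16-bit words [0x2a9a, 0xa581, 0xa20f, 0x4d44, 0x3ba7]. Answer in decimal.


Given words: [0x2a9a, 0xa581, 0xa20f, 0x4d44, 0x3ba7]
Step 1: Sum all words
Raw sum = 10906 + 42369 + 41487 + 19780 + 15271 = 129813
Step 2: Fold carry: (64277 + 1) = 64278
One's complement = ~64278 & 0xFFFF = 1257

1257


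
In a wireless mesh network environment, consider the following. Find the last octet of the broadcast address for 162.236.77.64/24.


Given: IP = 162.236.77.64, prefix = /24
Host bits = 32 - 24 = 8
Network last octet = 64 AND mask = 0
Host part size = 2^8 - 1 = 255
Broadcast last octet = 0 OR 255 = 255

255


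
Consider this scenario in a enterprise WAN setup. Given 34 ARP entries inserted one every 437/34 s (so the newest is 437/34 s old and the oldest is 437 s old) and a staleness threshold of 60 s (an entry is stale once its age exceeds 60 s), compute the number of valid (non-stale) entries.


Ages are k * 437/34 s for k = 1..34 (spacing = 12.8529 s).
Entry k is valid iff k * 437/34 <= 60 iff k <= 34 * 60 / 437 = 4.6682
n_valid = floor(4.6682) = 4
(n_stale = 34 - 4 = 30)

4


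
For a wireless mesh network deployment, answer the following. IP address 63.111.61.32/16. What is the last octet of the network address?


Given: IP = 63.111.61.32, prefix = /16
Subnet mask = 255.255.0.0
Last octet of IP: 32
Last octet of mask: 0
Network last octet = 32 AND 0 = 0

0


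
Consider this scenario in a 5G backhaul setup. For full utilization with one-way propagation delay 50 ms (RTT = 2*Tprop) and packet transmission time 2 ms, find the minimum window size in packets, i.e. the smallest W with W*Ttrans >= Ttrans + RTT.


Given: Ttrans = 2 ms, RTT = 100 ms (= 2 * Tprop, Tprop = 50 ms)
Time until first ACK returns = Ttrans + RTT = 2 + 100 = 102 ms
Need W * Ttrans >= Ttrans + RTT  ->  W >= (Ttrans + RTT) / Ttrans
(Ttrans + RTT) / Ttrans = 102 / 2 = 51
W_min = ceil(51) = 51

51


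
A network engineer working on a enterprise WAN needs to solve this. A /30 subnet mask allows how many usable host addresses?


Given: subnet mask /30
Host bits = 32 - 30 = 2
Total addresses = 2^2 = 4
Usable hosts = 4 - 2 (network + broadcast) = 2

2


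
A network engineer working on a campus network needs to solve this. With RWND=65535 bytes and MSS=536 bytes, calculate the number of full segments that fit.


Given: RWND = 65535 bytes, MSS = 536 bytes
Full segments = floor(RWND / MSS)
Full segments = floor(65535 / 536)
Full segments = floor(122.2668) = 122

122


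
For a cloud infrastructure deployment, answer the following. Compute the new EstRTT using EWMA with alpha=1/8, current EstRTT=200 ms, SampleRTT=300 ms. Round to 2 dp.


Given: EstRTT = 200 ms, SampleRTT = 300 ms, alpha = 1/8
New EstRTT = (1 - alpha) * EstRTT + alpha * SampleRTT
(7/8) * 200 = 175
(1/8) * 300 = 37.5
New EstRTT = 175 + 37.5 = 212.5 ms -> 212.50 ms (2 dp)

212.50


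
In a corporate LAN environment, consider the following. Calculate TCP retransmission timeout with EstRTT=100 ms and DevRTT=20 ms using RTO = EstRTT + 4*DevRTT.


Given: EstRTT = 100 ms, DevRTT = 20 ms
Timeout = EstRTT + 4 * DevRTT
4 * DevRTT = 4 * 20 = 80
Timeout = 100 + 80 = 180 ms

180


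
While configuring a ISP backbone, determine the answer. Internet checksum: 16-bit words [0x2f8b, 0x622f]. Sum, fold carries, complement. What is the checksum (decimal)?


Given words: [0x2f8b, 0x622f]
Step 1: Sum all words
Raw sum = 12171 + 25135 = 37306
One's complement = ~37306 & 0xFFFF = 28229

28229


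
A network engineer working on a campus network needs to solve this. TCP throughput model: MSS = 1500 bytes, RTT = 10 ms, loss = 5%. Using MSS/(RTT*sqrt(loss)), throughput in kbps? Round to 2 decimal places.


Given: MSS = 1500 bytes, RTT = 10 ms, loss = 5%
RTT in seconds = 10 / 1000 = 0.01
Loss rate = 5% = 0.05
sqrt(loss) = sqrt(0.05) = 0.223606797750
Throughput (bytes/s) = 1500 / (0.01 * 0.223606797750) = 670820.3932
Throughput (kbps) = 670820.3932 * 8 / 1000 = 5366.563146 -> 5366.56 kbps (2 dp)

5366.56


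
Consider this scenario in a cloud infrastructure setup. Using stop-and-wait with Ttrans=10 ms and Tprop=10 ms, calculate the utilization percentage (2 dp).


Given: Ttrans = 10 ms, Tprop = 10 ms
RTT = 2 * Tprop = 2 * 10 = 20 ms
U = Ttrans / (Ttrans + RTT)
U = 10 / (10 + 20)
U = 10 / 30 = 0.333333
U% = 33.33%

33.33


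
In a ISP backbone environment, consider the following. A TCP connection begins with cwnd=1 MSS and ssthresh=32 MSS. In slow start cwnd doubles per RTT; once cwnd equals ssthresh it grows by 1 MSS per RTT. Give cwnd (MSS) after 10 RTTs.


RTT 0: cwnd = 1 MSS (initial)
RTT 1: cwnd = 2 MSS (slow start, doubled)
RTT 2: cwnd = 4 MSS (slow start, doubled)
RTT 3: cwnd = 8 MSS (slow start, doubled)
RTT 4: cwnd = 16 MSS (slow start, doubled)
RTT 5: cwnd = 32 MSS (slow start, doubled)
RTT 6: cwnd = 33 MSS (congestion avoidance, +1)
RTT 7: cwnd = 34 MSS (congestion avoidance, +1)
RTT 8: cwnd = 35 MSS (congestion avoidance, +1)
RTT 9: cwnd = 36 MSS (congestion avoidance, +1)
RTT 10: cwnd = 37 MSS (congestion avoidance, +1)

37


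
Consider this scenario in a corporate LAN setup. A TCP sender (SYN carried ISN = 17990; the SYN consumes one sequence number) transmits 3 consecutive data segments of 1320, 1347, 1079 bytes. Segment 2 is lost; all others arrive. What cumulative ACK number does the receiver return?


SYN uses sequence number 17990; first data byte = ISN + 1 = 17991.
Segment 1: SEQ = 17991, len = 1320 B, covers [17991, 19310]
Segment 2: SEQ = 19311, len = 1347 B, covers [19311, 20657] [LOST]
Segment 3: SEQ = 20658, len = 1079 B, covers [20658, 21736]
In-order data received: bytes [17991, 19310] (segments 1..1).
Segment 2 missing -> gap begins at byte 19311; later segments buffered out of order.
Cumulative ACK = next expected in-order byte = 17991 + 1320 = 19311

19311


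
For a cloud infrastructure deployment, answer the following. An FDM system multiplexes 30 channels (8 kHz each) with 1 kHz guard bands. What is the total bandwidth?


Given: 30 channels, 8 kHz each, guard = 1 kHz
Channel bandwidth = 30 * 8 = 240 kHz
Guard bands = 29 gaps * 1 kHz = 29 kHz
Total = 240 + 29 = 269 kHz

269


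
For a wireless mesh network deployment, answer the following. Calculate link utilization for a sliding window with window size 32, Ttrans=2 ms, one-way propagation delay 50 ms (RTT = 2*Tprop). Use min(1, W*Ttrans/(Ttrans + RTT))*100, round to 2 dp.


Given: W = 32, Ttrans = 2 ms, RTT = 100 ms (= 2 * Tprop, Tprop = 50 ms)
Cycle time = Ttrans + RTT = 2 + 100 = 102 ms (first packet sent until its ACK returns)
W * Ttrans = 32 * 2 = 64 ms of sending per cycle
W * Ttrans / (Ttrans + RTT) = 64 / 102 = 0.627451
U = min(1, 0.627451) = 0.627451
U% = 62.75%

62.75


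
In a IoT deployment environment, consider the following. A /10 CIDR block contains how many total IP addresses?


Given: CIDR prefix /10
Host bits = 32 - 10 = 22
Total addresses = 2^22 = 4194304

4194304


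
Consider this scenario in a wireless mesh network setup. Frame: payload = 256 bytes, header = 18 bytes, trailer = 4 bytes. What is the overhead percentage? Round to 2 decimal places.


Given: payload = 256 B, header = 18 B, trailer = 4 B
Overhead bytes = header + trailer = 18 + 4 = 22
Total frame = payload + overhead = 256 + 22 = 278
Overhead % = 22 / 278 * 100 = 7.9137% -> 7.91% (2 dp)

7.91


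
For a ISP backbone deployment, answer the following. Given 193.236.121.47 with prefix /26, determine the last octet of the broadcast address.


Given: IP = 193.236.121.47, prefix = /26
Host bits = 32 - 26 = 6
Network last octet = 47 AND mask = 0
Host part size = 2^6 - 1 = 63
Broadcast last octet = 0 OR 63 = 63

63


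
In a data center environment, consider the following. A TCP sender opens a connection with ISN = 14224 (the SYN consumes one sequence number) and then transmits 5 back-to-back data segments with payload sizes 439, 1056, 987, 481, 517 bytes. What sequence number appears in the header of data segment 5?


The SYN occupies sequence number ISN = 14224, so the first data byte is ISN + 1 = 14225.
SEQ of data segment i = (ISN + 1) + sum of payload sizes of segments 1..i-1.
Segment 1: SEQ = 14225, payload = 439 bytes
Segment 2: SEQ = 14664, payload = 1056 bytes
Segment 3: SEQ = 15720, payload = 987 bytes
Segment 4: SEQ = 16707, payload = 481 bytes
Segment 5: SEQ = 17188, payload = 517 bytes
SEQ of segment 5 = 14225 + 439 + 1056 + 987 + 481 = 17188

17188


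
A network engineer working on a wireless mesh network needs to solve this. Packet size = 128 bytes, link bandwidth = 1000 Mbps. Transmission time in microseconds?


Given: packet = 128 bytes, bandwidth = 1000 Mbps
Packet in bits = 128 * 8 = 1024 bits
Bandwidth = 1000 * 10^6 = 1000000000 bps
Time = 1024 / 1000000000 seconds
Time in us = 1024 * 10^6 / 1000000000 = 1.024

1.024


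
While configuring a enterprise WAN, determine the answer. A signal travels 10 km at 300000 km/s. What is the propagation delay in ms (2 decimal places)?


Given: distance = 10 km, speed = 300000 km/s
Delay = distance / speed = 10 / 300000 seconds
Delay in ms = 10 * 1000 / 300000
Delay = 0.0333 ms
Rounded to 2 dp = 0.03 ms

0.03


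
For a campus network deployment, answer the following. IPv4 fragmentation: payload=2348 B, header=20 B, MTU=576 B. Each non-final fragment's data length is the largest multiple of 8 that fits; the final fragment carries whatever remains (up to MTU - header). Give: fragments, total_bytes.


Max data per non-final fragment = floor((MTU - header)/8)*8 = floor((576 - 20)/8)*8 = floor(556/8)*8 = 552 B
Final fragment needs no 8-byte alignment: it can carry up to MTU - header = 556 B
Non-final fragments needed = ceil((payload - 556) / 552) = ceil(1792/552) = ceil(3.2464) = 4
Number of fragments = 4 + 1 = 5
Fragment sizes (data): 4 * 552 B + 140 B (last, 140 <= 556 OK)
Total bytes sent = payload + n_frags * header = 2348 + 5*20 = 2348 + 100 = 2448 B

5, 2448


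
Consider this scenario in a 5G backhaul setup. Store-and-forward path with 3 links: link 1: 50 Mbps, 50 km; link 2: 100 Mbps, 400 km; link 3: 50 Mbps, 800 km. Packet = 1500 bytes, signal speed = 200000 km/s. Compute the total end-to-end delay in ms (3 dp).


Packet = 1500 bytes = 12000 bits. Store-and-forward: sum (t_trans + t_prop) per link.
Link 1: t_trans = 12000/(50*10^6) s = 0.2400 ms; t_prop = 50/200000 s = 0.2500 ms; subtotal = 0.4900 ms
Link 2: t_trans = 12000/(100*10^6) s = 0.1200 ms; t_prop = 400/200000 s = 2.0000 ms; subtotal = 2.1200 ms
Link 3: t_trans = 12000/(50*10^6) s = 0.2400 ms; t_prop = 800/200000 s = 4.0000 ms; subtotal = 4.2400 ms
End-to-end = 0.4900 + 2.1200 + 4.2400 = 6.8500 ms -> 6.850 ms (3 dp)

6.850


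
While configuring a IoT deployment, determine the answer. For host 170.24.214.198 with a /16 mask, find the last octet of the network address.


Given: IP = 170.24.214.198, prefix = /16
Subnet mask = 255.255.0.0
Last octet of IP: 198
Last octet of mask: 0
Network last octet = 198 AND 0 = 0

0


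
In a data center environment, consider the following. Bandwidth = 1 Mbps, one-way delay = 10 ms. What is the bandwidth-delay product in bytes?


Given: bandwidth = 1 Mbps, delay = 10 ms
BDP in bits = 1 * 10^6 * 10 / 1000
BDP in bits = 10000
BDP in bytes = 10000 / 8 = 1250

1250
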